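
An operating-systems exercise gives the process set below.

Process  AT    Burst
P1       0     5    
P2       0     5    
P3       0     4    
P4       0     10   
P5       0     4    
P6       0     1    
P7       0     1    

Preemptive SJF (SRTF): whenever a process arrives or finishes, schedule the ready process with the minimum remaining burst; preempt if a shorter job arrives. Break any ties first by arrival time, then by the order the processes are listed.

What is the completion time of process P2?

20

Timeline: | P6 0-1 | P7 1-2 | P3 2-6 | P5 6-10 | P1 10-15 | P2 15-20 | P4 20-30 |
Completion: P1=15  P2=20  P3=6  P4=30  P5=10  P6=1  P7=2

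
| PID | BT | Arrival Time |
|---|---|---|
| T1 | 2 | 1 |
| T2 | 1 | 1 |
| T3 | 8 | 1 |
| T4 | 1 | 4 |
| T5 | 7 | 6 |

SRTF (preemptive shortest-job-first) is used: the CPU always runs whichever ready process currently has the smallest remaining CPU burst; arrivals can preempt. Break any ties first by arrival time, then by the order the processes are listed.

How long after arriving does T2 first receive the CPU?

Schedule: | idle 0-1 | T2 1-2 | T1 2-4 | T4 4-5 | T3 5-13 | T5 13-20 |
Completion: T1=4  T2=2  T3=13  T4=5  T5=20
Turnaround (C−A): T1=3  T2=1  T3=12  T4=1  T5=14
Response(T2) = first start − arrival = 1 − 1 = 0

0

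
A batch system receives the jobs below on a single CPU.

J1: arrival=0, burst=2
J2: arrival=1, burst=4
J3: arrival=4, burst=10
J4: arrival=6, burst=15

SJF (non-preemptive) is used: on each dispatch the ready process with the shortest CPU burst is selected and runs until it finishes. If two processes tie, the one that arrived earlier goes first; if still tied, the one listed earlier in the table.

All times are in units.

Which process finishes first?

Gantt: | J1 0-2 | J2 2-6 | J3 6-16 | J4 16-31 |
Completion: J1=2  J2=6  J3=16  J4=31
Finish order: J1 → J2 → J3 → J4

J1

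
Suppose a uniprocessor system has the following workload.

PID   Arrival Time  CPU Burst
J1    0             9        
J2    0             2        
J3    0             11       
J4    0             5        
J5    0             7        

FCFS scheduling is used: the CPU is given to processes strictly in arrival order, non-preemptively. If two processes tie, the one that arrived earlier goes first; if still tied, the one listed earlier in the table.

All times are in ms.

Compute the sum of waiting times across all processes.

69

Gantt: | J1 0-9 | J2 9-11 | J3 11-22 | J4 22-27 | J5 27-34 |
Completion: J1=9  J2=11  J3=22  J4=27  J5=34
Turnaround (C−A): J1=9  J2=11  J3=22  J4=27  J5=34
Waiting = turnaround − burst: J1=0, J2=9, J3=11, J4=22, J5=27
Total waiting = 0 + 9 + 11 + 22 + 27 = 69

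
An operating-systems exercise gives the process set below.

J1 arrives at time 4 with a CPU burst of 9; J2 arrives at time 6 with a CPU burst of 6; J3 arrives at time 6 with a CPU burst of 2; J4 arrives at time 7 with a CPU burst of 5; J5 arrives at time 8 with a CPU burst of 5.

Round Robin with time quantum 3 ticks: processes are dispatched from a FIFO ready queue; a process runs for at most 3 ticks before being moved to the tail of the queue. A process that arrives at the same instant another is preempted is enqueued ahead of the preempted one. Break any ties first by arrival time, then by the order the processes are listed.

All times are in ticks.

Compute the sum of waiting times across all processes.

64

Gantt: | idle 0-4 | J1 4-7 | J2 7-10 | J3 10-12 | J4 12-15 | J1 15-18 | J5 18-21 | J2 21-24 | J4 24-26 | J1 26-29 | J5 29-31 |
Completion: J1=29  J2=24  J3=12  J4=26  J5=31
Waiting = turnaround − burst: J1=16, J2=12, J3=4, J4=14, J5=18
Total waiting = 16 + 12 + 4 + 14 + 18 = 64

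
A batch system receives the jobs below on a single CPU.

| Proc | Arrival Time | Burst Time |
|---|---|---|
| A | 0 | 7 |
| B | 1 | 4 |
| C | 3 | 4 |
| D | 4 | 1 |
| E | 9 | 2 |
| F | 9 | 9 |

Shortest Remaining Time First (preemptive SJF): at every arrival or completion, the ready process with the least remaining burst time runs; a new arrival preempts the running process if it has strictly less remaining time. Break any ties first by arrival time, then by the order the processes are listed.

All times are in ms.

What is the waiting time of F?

Gantt: | A 0-1 | B 1-5 | D 5-6 | C 6-10 | E 10-12 | A 12-18 | F 18-27 |
Completion: A=18  B=5  C=10  D=6  E=12  F=27
Waiting(F) = turnaround − burst = 18 − 9 = 9

9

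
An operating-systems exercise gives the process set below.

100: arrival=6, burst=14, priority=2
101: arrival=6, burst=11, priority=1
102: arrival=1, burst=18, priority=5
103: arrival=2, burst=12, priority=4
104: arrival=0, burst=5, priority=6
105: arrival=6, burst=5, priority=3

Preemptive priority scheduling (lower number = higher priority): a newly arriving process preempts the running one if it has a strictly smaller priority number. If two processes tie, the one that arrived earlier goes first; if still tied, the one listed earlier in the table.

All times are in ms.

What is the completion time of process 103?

Schedule: | 104 0-1 | 102 1-2 | 103 2-6 | 101 6-17 | 100 17-31 | 105 31-36 | 103 36-44 | 102 44-61 | 104 61-65 |
Completion: 100=31  101=17  102=61  103=44  104=65  105=36

44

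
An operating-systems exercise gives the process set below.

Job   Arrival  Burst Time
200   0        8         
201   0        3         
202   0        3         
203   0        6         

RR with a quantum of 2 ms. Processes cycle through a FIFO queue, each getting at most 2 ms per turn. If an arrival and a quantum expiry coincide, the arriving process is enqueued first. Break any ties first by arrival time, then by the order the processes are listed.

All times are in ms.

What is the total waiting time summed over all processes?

Gantt: | 200 0-2 | 201 2-4 | 202 4-6 | 203 6-8 | 200 8-10 | 201 10-11 | 202 11-12 | 203 12-14 | 200 14-16 | 203 16-18 | 200 18-20 |
Completion: 200=20  201=11  202=12  203=18
Waiting = turnaround − burst: 200=12, 201=8, 202=9, 203=12
Total waiting = 12 + 8 + 9 + 12 = 41

41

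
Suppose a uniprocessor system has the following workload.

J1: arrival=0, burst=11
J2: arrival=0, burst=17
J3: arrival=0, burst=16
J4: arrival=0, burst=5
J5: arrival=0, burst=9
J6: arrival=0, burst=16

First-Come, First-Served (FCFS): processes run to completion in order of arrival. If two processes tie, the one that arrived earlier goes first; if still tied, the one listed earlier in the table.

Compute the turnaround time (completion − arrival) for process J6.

74

Gantt: | J1 0-11 | J2 11-28 | J3 28-44 | J4 44-49 | J5 49-58 | J6 58-74 |
Completion: J1=11  J2=28  J3=44  J4=49  J5=58  J6=74
Turnaround (C−A): J1=11  J2=28  J3=44  J4=49  J5=58  J6=74
Turnaround(J6) = completion − arrival = 74 − 0 = 74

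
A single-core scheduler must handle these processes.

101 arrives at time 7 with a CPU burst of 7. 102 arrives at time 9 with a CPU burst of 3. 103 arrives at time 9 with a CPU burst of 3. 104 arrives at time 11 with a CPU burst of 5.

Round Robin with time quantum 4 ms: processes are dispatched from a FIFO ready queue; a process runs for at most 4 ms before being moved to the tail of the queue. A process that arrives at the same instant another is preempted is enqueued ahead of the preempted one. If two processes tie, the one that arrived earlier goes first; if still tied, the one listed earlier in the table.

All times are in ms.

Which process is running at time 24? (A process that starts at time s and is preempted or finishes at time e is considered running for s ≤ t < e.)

Schedule: | idle 0-7 | 101 7-11 | 102 11-14 | 103 14-17 | 104 17-21 | 101 21-24 | 104 24-25 |
Completion: 101=24  102=14  103=17  104=25
Turnaround (C−A): 101=17  102=5  103=8  104=14

104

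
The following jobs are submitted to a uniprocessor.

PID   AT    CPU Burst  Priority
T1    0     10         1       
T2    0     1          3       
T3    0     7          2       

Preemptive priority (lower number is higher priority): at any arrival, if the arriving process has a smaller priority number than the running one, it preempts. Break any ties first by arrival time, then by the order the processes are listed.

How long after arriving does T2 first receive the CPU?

Gantt: | T1 0-10 | T3 10-17 | T2 17-18 |
Completion: T1=10  T2=18  T3=17
Turnaround (C−A): T1=10  T2=18  T3=17
Response(T2) = first start − arrival = 17 − 0 = 17

17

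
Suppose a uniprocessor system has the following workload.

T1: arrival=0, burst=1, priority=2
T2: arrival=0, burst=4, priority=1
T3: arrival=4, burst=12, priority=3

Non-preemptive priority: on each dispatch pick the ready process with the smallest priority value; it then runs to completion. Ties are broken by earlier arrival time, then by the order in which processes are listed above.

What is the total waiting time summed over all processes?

5

Schedule: | T2 0-4 | T1 4-5 | T3 5-17 |
Completion: T1=5  T2=4  T3=17
Waiting = turnaround − burst: T1=4, T2=0, T3=1
Total waiting = 4 + 0 + 1 = 5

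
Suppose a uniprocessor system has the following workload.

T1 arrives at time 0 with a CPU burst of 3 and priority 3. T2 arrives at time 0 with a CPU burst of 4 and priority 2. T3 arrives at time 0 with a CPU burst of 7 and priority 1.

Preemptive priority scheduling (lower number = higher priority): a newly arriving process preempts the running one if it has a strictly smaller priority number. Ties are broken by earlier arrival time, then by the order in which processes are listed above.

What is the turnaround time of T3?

7

Timeline: | T3 0-7 | T2 7-11 | T1 11-14 |
Completion: T1=14  T2=11  T3=7
Turnaround (C−A): T1=14  T2=11  T3=7
Turnaround(T3) = completion − arrival = 7 − 0 = 7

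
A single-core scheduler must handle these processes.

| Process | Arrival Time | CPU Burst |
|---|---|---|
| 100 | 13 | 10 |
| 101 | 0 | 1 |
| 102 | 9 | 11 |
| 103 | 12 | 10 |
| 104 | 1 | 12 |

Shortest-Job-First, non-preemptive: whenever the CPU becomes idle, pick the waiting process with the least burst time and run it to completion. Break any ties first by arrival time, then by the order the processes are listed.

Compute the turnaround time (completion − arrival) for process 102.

Timeline: | 101 0-1 | 104 1-13 | 103 13-23 | 100 23-33 | 102 33-44 |
Completion: 100=33  101=1  102=44  103=23  104=13
Turnaround (C−A): 100=20  101=1  102=35  103=11  104=12
Turnaround(102) = completion − arrival = 44 − 9 = 35

35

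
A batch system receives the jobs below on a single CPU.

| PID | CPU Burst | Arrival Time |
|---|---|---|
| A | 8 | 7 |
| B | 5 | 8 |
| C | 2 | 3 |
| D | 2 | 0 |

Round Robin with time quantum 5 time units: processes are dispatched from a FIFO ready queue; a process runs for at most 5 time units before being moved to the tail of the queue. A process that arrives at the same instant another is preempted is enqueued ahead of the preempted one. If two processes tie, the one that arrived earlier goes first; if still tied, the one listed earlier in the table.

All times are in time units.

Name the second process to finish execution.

Gantt: | D 0-2 | idle 2-3 | C 3-5 | idle 5-7 | A 7-12 | B 12-17 | A 17-20 |
Completion: A=20  B=17  C=5  D=2
Finish order: D → C → B → A

C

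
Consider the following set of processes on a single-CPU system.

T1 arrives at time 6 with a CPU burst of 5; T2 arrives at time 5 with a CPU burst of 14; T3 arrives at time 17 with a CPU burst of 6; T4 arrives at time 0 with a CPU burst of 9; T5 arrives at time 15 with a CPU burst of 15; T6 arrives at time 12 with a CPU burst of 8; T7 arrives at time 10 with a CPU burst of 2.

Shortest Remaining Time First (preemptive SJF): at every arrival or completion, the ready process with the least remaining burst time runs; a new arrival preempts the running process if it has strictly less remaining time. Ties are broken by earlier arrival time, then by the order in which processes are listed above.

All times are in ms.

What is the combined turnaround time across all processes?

Schedule: | T4 0-9 | T1 9-10 | T7 10-12 | T1 12-16 | T6 16-17 | T3 17-23 | T6 23-30 | T2 30-44 | T5 44-59 |
Completion: T1=16  T2=44  T3=23  T4=9  T5=59  T6=30  T7=12
Turnaround (C−A): T1=10  T2=39  T3=6  T4=9  T5=44  T6=18  T7=2
Turnaround = completion − arrival: T1=10, T2=39, T3=6, T4=9, T5=44, T6=18, T7=2
Total turnaround = 10 + 39 + 6 + 9 + 44 + 18 + 2 = 128

128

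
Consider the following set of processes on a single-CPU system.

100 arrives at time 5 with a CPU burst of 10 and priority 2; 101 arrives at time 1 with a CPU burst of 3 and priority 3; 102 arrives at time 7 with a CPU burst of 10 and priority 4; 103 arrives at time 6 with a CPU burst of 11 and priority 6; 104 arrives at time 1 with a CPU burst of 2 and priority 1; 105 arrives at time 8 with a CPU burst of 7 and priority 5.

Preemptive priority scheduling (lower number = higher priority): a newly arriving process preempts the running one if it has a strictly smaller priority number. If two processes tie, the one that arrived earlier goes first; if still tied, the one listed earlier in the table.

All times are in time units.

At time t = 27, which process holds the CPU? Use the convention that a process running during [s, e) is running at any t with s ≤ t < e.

105

Timeline: | idle 0-1 | 104 1-3 | 101 3-5 | 100 5-15 | 101 15-16 | 102 16-26 | 105 26-33 | 103 33-44 |
Completion: 100=15  101=16  102=26  103=44  104=3  105=33
Turnaround (C−A): 100=10  101=15  102=19  103=38  104=2  105=25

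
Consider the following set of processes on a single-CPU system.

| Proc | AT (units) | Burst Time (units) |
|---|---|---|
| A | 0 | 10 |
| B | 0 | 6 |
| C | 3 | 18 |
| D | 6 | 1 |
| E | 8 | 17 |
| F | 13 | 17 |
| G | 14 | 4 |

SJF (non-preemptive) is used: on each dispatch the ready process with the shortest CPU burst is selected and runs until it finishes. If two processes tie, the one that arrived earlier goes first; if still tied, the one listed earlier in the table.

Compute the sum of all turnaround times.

173

Timeline: | B 0-6 | D 6-7 | A 7-17 | G 17-21 | E 21-38 | F 38-55 | C 55-73 |
Completion: A=17  B=6  C=73  D=7  E=38  F=55  G=21
Turnaround = completion − arrival: A=17, B=6, C=70, D=1, E=30, F=42, G=7
Total turnaround = 17 + 6 + 70 + 1 + 30 + 42 + 7 = 173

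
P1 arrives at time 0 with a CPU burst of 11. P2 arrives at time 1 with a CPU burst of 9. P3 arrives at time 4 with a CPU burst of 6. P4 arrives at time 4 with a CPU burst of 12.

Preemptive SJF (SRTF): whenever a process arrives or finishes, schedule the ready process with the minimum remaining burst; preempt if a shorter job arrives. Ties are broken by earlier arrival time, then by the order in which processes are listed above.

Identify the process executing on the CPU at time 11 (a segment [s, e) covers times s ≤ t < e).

P3

Schedule: | P1 0-1 | P2 1-10 | P3 10-16 | P1 16-26 | P4 26-38 |
Completion: P1=26  P2=10  P3=16  P4=38
Turnaround (C−A): P1=26  P2=9  P3=12  P4=34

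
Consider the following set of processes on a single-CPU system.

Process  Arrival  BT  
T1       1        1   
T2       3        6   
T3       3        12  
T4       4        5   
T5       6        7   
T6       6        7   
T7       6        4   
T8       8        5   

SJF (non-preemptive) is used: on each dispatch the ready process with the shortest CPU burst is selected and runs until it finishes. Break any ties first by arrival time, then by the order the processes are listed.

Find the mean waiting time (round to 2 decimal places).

12.13

Timeline: | idle 0-1 | T1 1-2 | idle 2-3 | T2 3-9 | T7 9-13 | T4 13-18 | T8 18-23 | T5 23-30 | T6 30-37 | T3 37-49 |
Completion: T1=2  T2=9  T3=49  T4=18  T5=30  T6=37  T7=13  T8=23
Turnaround (C−A): T1=1  T2=6  T3=46  T4=14  T5=24  T6=31  T7=7  T8=15
Waiting times: T1=0, T2=0, T3=34, T4=9, T5=17, T6=24, T7=3, T8=10
Average waiting = (0+0+34+9+17+24+3+10) / 8 = 97/8 = 12.13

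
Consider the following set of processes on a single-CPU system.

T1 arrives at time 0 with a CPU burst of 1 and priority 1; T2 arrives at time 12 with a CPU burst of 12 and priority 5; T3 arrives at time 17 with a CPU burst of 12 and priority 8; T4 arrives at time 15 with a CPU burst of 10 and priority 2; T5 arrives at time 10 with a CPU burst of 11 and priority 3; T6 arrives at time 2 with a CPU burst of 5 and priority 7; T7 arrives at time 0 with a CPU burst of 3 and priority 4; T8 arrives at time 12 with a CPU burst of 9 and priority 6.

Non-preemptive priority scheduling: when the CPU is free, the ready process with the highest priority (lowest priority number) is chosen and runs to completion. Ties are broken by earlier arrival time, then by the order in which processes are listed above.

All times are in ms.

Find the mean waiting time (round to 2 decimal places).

11.75

Timeline: | T1 0-1 | T7 1-4 | T6 4-9 | idle 9-10 | T5 10-21 | T4 21-31 | T2 31-43 | T8 43-52 | T3 52-64 |
Completion: T1=1  T2=43  T3=64  T4=31  T5=21  T6=9  T7=4  T8=52
Turnaround (C−A): T1=1  T2=31  T3=47  T4=16  T5=11  T6=7  T7=4  T8=40
Waiting times: T1=0, T2=19, T3=35, T4=6, T5=0, T6=2, T7=1, T8=31
Average waiting = (0+19+35+6+0+2+1+31) / 8 = 94/8 = 11.75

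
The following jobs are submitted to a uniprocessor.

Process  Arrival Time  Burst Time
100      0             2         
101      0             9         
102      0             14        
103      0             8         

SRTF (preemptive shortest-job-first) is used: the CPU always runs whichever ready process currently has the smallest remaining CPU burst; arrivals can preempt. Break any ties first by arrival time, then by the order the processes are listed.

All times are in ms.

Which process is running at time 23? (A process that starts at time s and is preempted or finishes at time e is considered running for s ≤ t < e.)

Schedule: | 100 0-2 | 103 2-10 | 101 10-19 | 102 19-33 |
Completion: 100=2  101=19  102=33  103=10
Turnaround (C−A): 100=2  101=19  102=33  103=10

102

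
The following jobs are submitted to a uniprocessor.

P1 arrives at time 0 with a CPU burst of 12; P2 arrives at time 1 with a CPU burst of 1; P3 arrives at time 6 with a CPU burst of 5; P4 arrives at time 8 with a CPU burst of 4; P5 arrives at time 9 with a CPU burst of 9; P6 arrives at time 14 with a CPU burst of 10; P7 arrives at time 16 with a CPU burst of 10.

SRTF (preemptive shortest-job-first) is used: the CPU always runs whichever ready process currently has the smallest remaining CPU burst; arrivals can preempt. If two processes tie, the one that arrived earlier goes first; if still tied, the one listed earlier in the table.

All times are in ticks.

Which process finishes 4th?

Gantt: | P1 0-1 | P2 1-2 | P1 2-6 | P3 6-11 | P4 11-15 | P1 15-22 | P5 22-31 | P6 31-41 | P7 41-51 |
Completion: P1=22  P2=2  P3=11  P4=15  P5=31  P6=41  P7=51
Turnaround (C−A): P1=22  P2=1  P3=5  P4=7  P5=22  P6=27  P7=35
Finish order: P2 → P3 → P4 → P1 → P5 → P6 → P7

P1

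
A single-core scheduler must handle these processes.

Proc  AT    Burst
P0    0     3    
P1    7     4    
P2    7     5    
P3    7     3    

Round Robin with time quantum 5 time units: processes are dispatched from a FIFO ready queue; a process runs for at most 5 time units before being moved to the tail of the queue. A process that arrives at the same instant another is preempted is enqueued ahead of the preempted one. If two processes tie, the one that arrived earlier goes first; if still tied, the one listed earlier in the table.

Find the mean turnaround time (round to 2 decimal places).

Timeline: | P0 0-3 | idle 3-7 | P1 7-11 | P2 11-16 | P3 16-19 |
Completion: P0=3  P1=11  P2=16  P3=19
Turnaround times: P0=3, P1=4, P2=9, P3=12
Average turnaround = (3+4+9+12) / 4 = 28/4 = 7.00

7.00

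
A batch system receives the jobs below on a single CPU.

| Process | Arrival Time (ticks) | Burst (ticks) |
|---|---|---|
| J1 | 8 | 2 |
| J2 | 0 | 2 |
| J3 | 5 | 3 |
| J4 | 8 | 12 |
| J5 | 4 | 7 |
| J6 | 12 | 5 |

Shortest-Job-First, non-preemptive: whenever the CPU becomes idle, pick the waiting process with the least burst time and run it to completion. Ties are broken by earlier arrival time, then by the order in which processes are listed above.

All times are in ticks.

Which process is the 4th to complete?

J3

Timeline: | J2 0-2 | idle 2-4 | J5 4-11 | J1 11-13 | J3 13-16 | J6 16-21 | J4 21-33 |
Completion: J1=13  J2=2  J3=16  J4=33  J5=11  J6=21
Turnaround (C−A): J1=5  J2=2  J3=11  J4=25  J5=7  J6=9
Finish order: J2 → J5 → J1 → J3 → J6 → J4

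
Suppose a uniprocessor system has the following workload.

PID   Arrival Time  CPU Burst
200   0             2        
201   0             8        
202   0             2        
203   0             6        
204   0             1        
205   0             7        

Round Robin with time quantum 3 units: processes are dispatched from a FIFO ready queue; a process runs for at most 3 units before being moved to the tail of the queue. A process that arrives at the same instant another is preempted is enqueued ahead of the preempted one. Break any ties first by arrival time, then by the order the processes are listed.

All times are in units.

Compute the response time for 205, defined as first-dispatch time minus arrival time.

Schedule: | 200 0-2 | 201 2-5 | 202 5-7 | 203 7-10 | 204 10-11 | 205 11-14 | 201 14-17 | 203 17-20 | 205 20-23 | 201 23-25 | 205 25-26 |
Completion: 200=2  201=25  202=7  203=20  204=11  205=26
Turnaround (C−A): 200=2  201=25  202=7  203=20  204=11  205=26
Response(205) = first start − arrival = 11 − 0 = 11

11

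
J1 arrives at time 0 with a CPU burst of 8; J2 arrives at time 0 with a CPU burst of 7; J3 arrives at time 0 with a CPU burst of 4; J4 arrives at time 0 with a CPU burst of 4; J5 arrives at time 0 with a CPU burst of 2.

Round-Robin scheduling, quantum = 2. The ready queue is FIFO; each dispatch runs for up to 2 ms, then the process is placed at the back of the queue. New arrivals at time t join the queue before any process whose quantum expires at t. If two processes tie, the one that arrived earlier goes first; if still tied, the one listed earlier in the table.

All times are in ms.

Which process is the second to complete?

J3

Gantt: | J1 0-2 | J2 2-4 | J3 4-6 | J4 6-8 | J5 8-10 | J1 10-12 | J2 12-14 | J3 14-16 | J4 16-18 | J1 18-20 | J2 20-22 | J1 22-24 | J2 24-25 |
Completion: J1=24  J2=25  J3=16  J4=18  J5=10
Turnaround (C−A): J1=24  J2=25  J3=16  J4=18  J5=10
Finish order: J5 → J3 → J4 → J1 → J2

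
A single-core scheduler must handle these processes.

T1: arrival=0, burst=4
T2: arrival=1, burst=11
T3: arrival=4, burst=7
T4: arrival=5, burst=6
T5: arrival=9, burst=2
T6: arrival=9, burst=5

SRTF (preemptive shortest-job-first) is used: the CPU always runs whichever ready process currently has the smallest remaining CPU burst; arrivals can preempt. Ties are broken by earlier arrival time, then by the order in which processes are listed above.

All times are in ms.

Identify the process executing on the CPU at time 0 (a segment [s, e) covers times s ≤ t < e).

T1

Timeline: | T1 0-4 | T3 4-11 | T5 11-13 | T6 13-18 | T4 18-24 | T2 24-35 |
Completion: T1=4  T2=35  T3=11  T4=24  T5=13  T6=18
Turnaround (C−A): T1=4  T2=34  T3=7  T4=19  T5=4  T6=9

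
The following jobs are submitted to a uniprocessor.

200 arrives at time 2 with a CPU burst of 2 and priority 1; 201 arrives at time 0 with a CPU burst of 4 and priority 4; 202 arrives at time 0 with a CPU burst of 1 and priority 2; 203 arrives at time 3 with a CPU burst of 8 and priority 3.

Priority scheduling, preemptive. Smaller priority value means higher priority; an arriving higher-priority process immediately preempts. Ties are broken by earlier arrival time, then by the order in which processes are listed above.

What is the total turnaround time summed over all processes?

27

Gantt: | 202 0-1 | 201 1-2 | 200 2-4 | 203 4-12 | 201 12-15 |
Completion: 200=4  201=15  202=1  203=12
Turnaround = completion − arrival: 200=2, 201=15, 202=1, 203=9
Total turnaround = 2 + 15 + 1 + 9 = 27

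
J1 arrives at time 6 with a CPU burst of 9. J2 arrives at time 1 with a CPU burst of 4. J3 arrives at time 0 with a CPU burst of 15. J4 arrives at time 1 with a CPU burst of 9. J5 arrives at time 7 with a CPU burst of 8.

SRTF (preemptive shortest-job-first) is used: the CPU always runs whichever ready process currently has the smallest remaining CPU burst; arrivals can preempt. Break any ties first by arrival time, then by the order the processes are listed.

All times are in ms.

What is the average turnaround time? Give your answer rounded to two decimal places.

20.40

Gantt: | J3 0-1 | J2 1-5 | J4 5-14 | J5 14-22 | J1 22-31 | J3 31-45 |
Completion: J1=31  J2=5  J3=45  J4=14  J5=22
Turnaround times: J1=25, J2=4, J3=45, J4=13, J5=15
Average turnaround = (25+4+45+13+15) / 5 = 102/5 = 20.40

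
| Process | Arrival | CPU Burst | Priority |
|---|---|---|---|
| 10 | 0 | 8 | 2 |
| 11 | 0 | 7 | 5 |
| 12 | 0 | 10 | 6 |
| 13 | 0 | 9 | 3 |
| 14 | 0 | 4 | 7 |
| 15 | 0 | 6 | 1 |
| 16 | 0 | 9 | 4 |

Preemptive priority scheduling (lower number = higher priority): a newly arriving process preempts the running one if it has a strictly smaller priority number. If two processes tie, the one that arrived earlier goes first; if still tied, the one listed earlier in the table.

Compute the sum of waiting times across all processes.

163

Schedule: | 15 0-6 | 10 6-14 | 13 14-23 | 16 23-32 | 11 32-39 | 12 39-49 | 14 49-53 |
Completion: 10=14  11=39  12=49  13=23  14=53  15=6  16=32
Turnaround (C−A): 10=14  11=39  12=49  13=23  14=53  15=6  16=32
Waiting = turnaround − burst: 10=6, 11=32, 12=39, 13=14, 14=49, 15=0, 16=23
Total waiting = 6 + 32 + 39 + 14 + 49 + 0 + 23 = 163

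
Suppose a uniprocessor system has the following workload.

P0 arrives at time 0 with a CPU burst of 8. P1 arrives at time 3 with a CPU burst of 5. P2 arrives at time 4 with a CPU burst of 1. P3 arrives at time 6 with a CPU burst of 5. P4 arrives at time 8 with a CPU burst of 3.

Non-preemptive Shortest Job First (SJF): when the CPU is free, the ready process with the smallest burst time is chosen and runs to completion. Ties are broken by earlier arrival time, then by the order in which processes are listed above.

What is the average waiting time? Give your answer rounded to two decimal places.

Timeline: | P0 0-8 | P2 8-9 | P4 9-12 | P1 12-17 | P3 17-22 |
Completion: P0=8  P1=17  P2=9  P3=22  P4=12
Waiting times: P0=0, P1=9, P2=4, P3=11, P4=1
Average waiting = (0+9+4+11+1) / 5 = 25/5 = 5.00

5.00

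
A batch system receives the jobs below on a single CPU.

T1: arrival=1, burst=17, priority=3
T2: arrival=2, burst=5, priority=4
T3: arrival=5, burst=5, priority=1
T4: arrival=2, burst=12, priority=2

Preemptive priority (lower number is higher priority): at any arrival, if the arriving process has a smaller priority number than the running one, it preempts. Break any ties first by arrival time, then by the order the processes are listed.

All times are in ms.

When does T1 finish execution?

Timeline: | idle 0-1 | T1 1-2 | T4 2-5 | T3 5-10 | T4 10-19 | T1 19-35 | T2 35-40 |
Completion: T1=35  T2=40  T3=10  T4=19
Turnaround (C−A): T1=34  T2=38  T3=5  T4=17

35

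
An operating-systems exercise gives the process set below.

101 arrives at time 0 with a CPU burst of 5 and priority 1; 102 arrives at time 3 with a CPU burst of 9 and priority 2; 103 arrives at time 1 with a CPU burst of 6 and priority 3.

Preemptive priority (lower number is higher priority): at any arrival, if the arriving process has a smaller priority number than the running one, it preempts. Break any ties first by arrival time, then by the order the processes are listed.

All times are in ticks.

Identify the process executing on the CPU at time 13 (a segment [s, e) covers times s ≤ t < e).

Schedule: | 101 0-5 | 102 5-14 | 103 14-20 |
Completion: 101=5  102=14  103=20
Turnaround (C−A): 101=5  102=11  103=19

102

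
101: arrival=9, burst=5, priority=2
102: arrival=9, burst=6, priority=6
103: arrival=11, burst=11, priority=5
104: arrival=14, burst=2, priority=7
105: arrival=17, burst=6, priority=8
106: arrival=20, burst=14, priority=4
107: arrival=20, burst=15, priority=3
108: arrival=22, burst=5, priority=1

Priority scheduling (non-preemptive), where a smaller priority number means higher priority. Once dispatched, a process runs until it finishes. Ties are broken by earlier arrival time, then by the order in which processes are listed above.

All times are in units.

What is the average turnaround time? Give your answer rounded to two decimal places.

Gantt: | idle 0-9 | 101 9-14 | 103 14-25 | 108 25-30 | 107 30-45 | 106 45-59 | 102 59-65 | 104 65-67 | 105 67-73 |
Completion: 101=14  102=65  103=25  104=67  105=73  106=59  107=45  108=30
Turnaround times: 101=5, 102=56, 103=14, 104=53, 105=56, 106=39, 107=25, 108=8
Average turnaround = (5+56+14+53+56+39+25+8) / 8 = 256/8 = 32.00

32.00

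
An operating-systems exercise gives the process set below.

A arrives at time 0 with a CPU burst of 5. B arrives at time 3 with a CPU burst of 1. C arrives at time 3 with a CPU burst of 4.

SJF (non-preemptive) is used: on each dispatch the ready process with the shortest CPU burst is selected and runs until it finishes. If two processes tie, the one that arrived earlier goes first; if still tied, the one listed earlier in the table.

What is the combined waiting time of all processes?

Timeline: | A 0-5 | B 5-6 | C 6-10 |
Completion: A=5  B=6  C=10
Turnaround (C−A): A=5  B=3  C=7
Waiting = turnaround − burst: A=0, B=2, C=3
Total waiting = 0 + 2 + 3 = 5

5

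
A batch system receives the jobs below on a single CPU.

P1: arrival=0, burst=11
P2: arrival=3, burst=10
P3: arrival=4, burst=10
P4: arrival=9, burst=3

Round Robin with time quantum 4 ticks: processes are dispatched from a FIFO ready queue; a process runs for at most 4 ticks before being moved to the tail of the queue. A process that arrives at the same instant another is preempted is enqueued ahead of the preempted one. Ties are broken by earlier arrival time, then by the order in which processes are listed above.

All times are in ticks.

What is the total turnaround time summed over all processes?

Gantt: | P1 0-4 | P2 4-8 | P3 8-12 | P1 12-16 | P2 16-20 | P4 20-23 | P3 23-27 | P1 27-30 | P2 30-32 | P3 32-34 |
Completion: P1=30  P2=32  P3=34  P4=23
Turnaround (C−A): P1=30  P2=29  P3=30  P4=14
Turnaround = completion − arrival: P1=30, P2=29, P3=30, P4=14
Total turnaround = 30 + 29 + 30 + 14 = 103

103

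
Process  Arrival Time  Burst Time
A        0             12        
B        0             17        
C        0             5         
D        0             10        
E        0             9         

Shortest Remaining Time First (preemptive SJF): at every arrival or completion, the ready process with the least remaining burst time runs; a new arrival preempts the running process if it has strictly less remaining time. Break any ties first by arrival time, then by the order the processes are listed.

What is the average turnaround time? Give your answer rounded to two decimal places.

Schedule: | C 0-5 | E 5-14 | D 14-24 | A 24-36 | B 36-53 |
Completion: A=36  B=53  C=5  D=24  E=14
Turnaround (C−A): A=36  B=53  C=5  D=24  E=14
Turnaround times: A=36, B=53, C=5, D=24, E=14
Average turnaround = (36+53+5+24+14) / 5 = 132/5 = 26.40

26.40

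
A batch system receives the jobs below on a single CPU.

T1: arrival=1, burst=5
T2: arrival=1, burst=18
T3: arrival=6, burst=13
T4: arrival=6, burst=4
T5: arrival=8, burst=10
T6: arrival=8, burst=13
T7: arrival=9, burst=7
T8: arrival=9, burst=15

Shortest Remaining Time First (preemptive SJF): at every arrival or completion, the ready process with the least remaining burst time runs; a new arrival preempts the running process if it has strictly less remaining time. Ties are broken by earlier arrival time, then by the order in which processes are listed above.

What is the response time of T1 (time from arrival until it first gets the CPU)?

Timeline: | idle 0-1 | T1 1-6 | T4 6-10 | T7 10-17 | T5 17-27 | T3 27-40 | T6 40-53 | T8 53-68 | T2 68-86 |
Completion: T1=6  T2=86  T3=40  T4=10  T5=27  T6=53  T7=17  T8=68
Turnaround (C−A): T1=5  T2=85  T3=34  T4=4  T5=19  T6=45  T7=8  T8=59
Response(T1) = first start − arrival = 1 − 1 = 0

0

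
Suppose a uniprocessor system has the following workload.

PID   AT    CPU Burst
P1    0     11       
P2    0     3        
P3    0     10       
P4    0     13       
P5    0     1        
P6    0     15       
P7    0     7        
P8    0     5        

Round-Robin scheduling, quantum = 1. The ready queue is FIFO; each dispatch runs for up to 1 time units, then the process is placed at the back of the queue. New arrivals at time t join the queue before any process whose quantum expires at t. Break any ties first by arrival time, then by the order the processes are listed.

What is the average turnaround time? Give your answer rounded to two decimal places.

Schedule: | P1 0-1 | P2 1-2 | P3 2-3 | P4 3-4 | P5 4-5 | P6 5-6 | P7 6-7 | P8 7-8 | P1 8-9 | P2 9-10 | P3 10-11 | P4 11-12 | P6 12-13 | P7 13-14 | P8 14-15 | P1 15-16 | P2 16-17 | P3 17-18 | P4 18-19 | P6 19-20 | P7 20-21 | P8 21-22 | P1 22-23 | P3 23-24 | P4 24-25 | P6 25-26 | P7 26-27 | P8 27-28 | P1 28-29 | P3 29-30 | P4 30-31 | P6 31-32 | P7 32-33 | P8 33-34 | P1 34-35 | P3 35-36 | P4 36-37 | P6 37-38 | P7 38-39 | P1 39-40 | P3 40-41 | P4 41-42 | P6 42-43 | P7 43-44 | P1 44-45 | P3 45-46 | P4 46-47 | P6 47-48 | P1 48-49 | P3 49-50 | P4 50-51 | P6 51-52 | P1 52-53 | P3 53-54 | P4 54-55 | P6 55-56 | P1 56-57 | P4 57-58 | P6 58-59 | P4 59-60 | P6 60-61 | P4 61-62 | P6 62-65 |
Completion: P1=57  P2=17  P3=54  P4=62  P5=5  P6=65  P7=44  P8=34
Turnaround times: P1=57, P2=17, P3=54, P4=62, P5=5, P6=65, P7=44, P8=34
Average turnaround = (57+17+54+62+5+65+44+34) / 8 = 338/8 = 42.25

42.25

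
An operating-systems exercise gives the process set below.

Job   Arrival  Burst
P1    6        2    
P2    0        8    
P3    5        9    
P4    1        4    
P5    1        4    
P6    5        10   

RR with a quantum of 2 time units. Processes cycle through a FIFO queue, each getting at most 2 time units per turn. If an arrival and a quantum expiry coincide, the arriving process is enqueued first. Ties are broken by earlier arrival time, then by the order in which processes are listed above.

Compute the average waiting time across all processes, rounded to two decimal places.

Timeline: | P2 0-2 | P4 2-4 | P5 4-6 | P2 6-8 | P4 8-10 | P3 10-12 | P6 12-14 | P1 14-16 | P5 16-18 | P2 18-20 | P3 20-22 | P6 22-24 | P2 24-26 | P3 26-28 | P6 28-30 | P3 30-32 | P6 32-34 | P3 34-35 | P6 35-37 |
Completion: P1=16  P2=26  P3=35  P4=10  P5=18  P6=37
Turnaround (C−A): P1=10  P2=26  P3=30  P4=9  P5=17  P6=32
Waiting times: P1=8, P2=18, P3=21, P4=5, P5=13, P6=22
Average waiting = (8+18+21+5+13+22) / 6 = 87/6 = 14.50

14.50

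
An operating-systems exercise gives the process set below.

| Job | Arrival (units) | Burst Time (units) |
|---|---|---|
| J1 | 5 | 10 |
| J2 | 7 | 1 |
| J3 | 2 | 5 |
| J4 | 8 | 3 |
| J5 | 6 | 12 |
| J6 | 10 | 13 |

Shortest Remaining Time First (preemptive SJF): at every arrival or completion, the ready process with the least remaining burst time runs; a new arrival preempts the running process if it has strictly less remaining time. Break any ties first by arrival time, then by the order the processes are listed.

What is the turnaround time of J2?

1

Schedule: | idle 0-2 | J3 2-7 | J2 7-8 | J4 8-11 | J1 11-21 | J5 21-33 | J6 33-46 |
Completion: J1=21  J2=8  J3=7  J4=11  J5=33  J6=46
Turnaround (C−A): J1=16  J2=1  J3=5  J4=3  J5=27  J6=36
Turnaround(J2) = completion − arrival = 8 − 7 = 1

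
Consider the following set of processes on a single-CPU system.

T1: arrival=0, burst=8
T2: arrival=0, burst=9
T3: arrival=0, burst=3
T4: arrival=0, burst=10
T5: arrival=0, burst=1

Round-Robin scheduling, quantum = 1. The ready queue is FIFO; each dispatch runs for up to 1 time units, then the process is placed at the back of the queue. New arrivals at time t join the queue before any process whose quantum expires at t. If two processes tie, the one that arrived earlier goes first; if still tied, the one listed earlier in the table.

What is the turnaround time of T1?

26

Schedule: | T1 0-1 | T2 1-2 | T3 2-3 | T4 3-4 | T5 4-5 | T1 5-6 | T2 6-7 | T3 7-8 | T4 8-9 | T1 9-10 | T2 10-11 | T3 11-12 | T4 12-13 | T1 13-14 | T2 14-15 | T4 15-16 | T1 16-17 | T2 17-18 | T4 18-19 | T1 19-20 | T2 20-21 | T4 21-22 | T1 22-23 | T2 23-24 | T4 24-25 | T1 25-26 | T2 26-27 | T4 27-28 | T2 28-29 | T4 29-31 |
Completion: T1=26  T2=29  T3=12  T4=31  T5=5
Turnaround(T1) = completion − arrival = 26 − 0 = 26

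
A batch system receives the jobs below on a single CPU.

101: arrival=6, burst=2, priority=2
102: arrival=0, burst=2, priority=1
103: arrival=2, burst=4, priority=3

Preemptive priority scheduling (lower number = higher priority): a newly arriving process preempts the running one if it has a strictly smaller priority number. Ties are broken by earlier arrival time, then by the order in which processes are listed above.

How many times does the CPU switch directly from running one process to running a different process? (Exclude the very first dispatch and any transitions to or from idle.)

2

Timeline: | 102 0-2 | 103 2-6 | 101 6-8 |
Completion: 101=8  102=2  103=6
Turnaround (C−A): 101=2  102=2  103=4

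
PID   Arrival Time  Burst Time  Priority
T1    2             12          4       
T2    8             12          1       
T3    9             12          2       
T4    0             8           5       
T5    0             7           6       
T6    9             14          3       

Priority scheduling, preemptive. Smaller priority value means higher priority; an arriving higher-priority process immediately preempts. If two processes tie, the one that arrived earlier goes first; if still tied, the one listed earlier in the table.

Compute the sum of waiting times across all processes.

Gantt: | T4 0-2 | T1 2-8 | T2 8-20 | T3 20-32 | T6 32-46 | T1 46-52 | T4 52-58 | T5 58-65 |
Completion: T1=52  T2=20  T3=32  T4=58  T5=65  T6=46
Waiting = turnaround − burst: T1=38, T2=0, T3=11, T4=50, T5=58, T6=23
Total waiting = 38 + 0 + 11 + 50 + 58 + 23 = 180

180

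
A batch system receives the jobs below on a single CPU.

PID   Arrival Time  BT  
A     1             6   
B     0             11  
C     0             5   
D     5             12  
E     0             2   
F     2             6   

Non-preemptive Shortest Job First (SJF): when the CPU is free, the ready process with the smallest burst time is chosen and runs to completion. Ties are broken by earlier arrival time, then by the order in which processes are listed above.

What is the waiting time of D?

25

Gantt: | E 0-2 | C 2-7 | A 7-13 | F 13-19 | B 19-30 | D 30-42 |
Completion: A=13  B=30  C=7  D=42  E=2  F=19
Turnaround (C−A): A=12  B=30  C=7  D=37  E=2  F=17
Waiting(D) = turnaround − burst = 37 − 12 = 25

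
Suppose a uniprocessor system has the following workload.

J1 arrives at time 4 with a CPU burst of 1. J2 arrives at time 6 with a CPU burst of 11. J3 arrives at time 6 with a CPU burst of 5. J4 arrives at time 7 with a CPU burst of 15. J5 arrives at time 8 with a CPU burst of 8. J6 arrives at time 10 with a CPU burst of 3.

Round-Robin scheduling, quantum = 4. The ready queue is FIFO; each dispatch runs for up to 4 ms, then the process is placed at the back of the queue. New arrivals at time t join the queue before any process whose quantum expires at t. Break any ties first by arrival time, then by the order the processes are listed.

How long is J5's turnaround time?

Gantt: | idle 0-4 | J1 4-5 | idle 5-6 | J2 6-10 | J3 10-14 | J4 14-18 | J5 18-22 | J6 22-25 | J2 25-29 | J3 29-30 | J4 30-34 | J5 34-38 | J2 38-41 | J4 41-48 |
Completion: J1=5  J2=41  J3=30  J4=48  J5=38  J6=25
Turnaround(J5) = completion − arrival = 38 − 8 = 30

30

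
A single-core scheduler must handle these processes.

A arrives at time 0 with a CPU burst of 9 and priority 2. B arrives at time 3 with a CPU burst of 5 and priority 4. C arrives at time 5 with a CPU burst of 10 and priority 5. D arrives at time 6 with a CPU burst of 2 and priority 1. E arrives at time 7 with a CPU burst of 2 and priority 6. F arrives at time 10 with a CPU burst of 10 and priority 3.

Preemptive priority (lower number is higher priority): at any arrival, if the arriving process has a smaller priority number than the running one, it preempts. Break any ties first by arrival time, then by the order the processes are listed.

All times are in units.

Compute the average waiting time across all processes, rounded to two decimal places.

Timeline: | A 0-6 | D 6-8 | A 8-11 | F 11-21 | B 21-26 | C 26-36 | E 36-38 |
Completion: A=11  B=26  C=36  D=8  E=38  F=21
Waiting times: A=2, B=18, C=21, D=0, E=29, F=1
Average waiting = (2+18+21+0+29+1) / 6 = 71/6 = 11.83

11.83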